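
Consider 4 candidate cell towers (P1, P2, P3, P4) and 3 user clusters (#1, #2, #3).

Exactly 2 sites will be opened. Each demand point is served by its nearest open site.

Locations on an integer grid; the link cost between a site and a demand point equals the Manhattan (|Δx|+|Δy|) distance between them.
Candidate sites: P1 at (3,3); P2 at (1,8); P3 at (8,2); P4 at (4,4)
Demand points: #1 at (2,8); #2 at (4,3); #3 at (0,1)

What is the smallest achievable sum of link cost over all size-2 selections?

7

Open {P1, P2}.
  #1→P2 1, #2→P1 1, #3→P1 5  ⇒ total 7.
Compare {P2, P4}: total 9.
Compare {P1, P3}: total 12.
No size-2 selection does better; minimum is 7.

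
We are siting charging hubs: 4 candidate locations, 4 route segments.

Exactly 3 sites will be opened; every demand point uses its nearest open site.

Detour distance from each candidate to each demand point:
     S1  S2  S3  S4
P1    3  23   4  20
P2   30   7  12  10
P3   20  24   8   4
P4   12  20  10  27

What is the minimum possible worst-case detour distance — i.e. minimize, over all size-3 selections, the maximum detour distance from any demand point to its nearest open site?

7

Open {P1, P2, P3}.
  Farthest demand point is S2 at detour distance 7 (to P2); all others are ≤ 7.
With {P1, P2, P4} the worst case is 10.
With {P2, P3, P4} the worst case is 12.
No size-3 selection achieves below 7.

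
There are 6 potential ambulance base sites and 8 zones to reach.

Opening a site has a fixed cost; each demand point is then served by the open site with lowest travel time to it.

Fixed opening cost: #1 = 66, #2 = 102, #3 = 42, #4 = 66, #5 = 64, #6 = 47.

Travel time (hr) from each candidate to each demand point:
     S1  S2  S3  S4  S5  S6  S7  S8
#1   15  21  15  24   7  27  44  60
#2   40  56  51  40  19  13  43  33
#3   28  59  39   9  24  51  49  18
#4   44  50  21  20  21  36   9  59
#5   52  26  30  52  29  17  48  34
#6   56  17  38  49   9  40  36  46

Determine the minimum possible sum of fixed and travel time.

Open {#1, #3}: assign each demand point to its cheapest open site.
  S1→#1 15, S2→#1 21, S3→#1 15, S4→#3 9, S5→#1 7, S6→#1 27, S7→#1 44, S8→#3 18
  travel time 156, fixed 108 → total 264.
Compare {#1}: travel time 213 + fixed 66 = 279.
Compare {#3, #6}: travel time 195 + fixed 89 = 284.
Compare {#1, #3, #4}: travel time 121 + fixed 174 = 295.
All other subsets cost ≥ 279. Minimum total cost: 264.

264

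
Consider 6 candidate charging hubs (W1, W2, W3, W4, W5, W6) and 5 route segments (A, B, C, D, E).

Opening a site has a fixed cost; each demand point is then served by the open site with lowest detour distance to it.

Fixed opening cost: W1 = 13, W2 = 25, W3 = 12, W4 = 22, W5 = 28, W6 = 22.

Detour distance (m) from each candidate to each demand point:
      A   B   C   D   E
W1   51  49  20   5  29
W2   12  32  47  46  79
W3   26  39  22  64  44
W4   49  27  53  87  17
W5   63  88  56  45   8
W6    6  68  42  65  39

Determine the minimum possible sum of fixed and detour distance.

Open {W1, W4, W6}: assign each demand point to its cheapest open site.
  A→W6 6, B→W4 27, C→W1 20, D→W1 5, E→W4 17
  detour distance 75, fixed 57 → total 132.
Compare {W1, W2}: detour distance 98 + fixed 38 = 136.
Compare {W1, W2, W4}: detour distance 81 + fixed 60 = 141.
Compare {W1, W3, W4}: detour distance 95 + fixed 47 = 142.
All other subsets cost ≥ 136. Minimum total cost: 132.

132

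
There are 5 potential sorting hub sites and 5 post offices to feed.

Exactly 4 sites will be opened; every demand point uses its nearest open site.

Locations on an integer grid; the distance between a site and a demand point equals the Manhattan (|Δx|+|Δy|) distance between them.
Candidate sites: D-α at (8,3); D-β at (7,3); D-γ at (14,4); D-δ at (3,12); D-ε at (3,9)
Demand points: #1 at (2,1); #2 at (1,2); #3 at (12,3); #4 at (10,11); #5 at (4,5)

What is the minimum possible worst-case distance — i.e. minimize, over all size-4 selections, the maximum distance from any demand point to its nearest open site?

8

Open {D-α, D-β, D-γ, D-δ}.
  Farthest demand point is #4 at distance 8 (to D-δ); all others are ≤ 8.
With {D-α, D-β, D-δ, D-ε} the worst case is 8.
With {D-α, D-γ, D-δ, D-ε} the worst case is 8.
No size-4 selection achieves below 8.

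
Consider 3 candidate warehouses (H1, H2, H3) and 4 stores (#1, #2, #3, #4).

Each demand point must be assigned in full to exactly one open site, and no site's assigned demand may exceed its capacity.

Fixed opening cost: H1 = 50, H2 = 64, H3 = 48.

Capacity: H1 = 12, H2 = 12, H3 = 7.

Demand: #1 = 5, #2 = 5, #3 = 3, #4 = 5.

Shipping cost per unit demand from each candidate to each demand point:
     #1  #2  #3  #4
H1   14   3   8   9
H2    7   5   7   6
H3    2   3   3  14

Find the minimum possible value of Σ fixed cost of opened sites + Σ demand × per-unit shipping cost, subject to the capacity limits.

Open {H1, H2}; cheapest assignment that respects the capacities:
  H1 (cap 12, load 8): #2, #3 — cost 5×3 + 3×8 = 39
  H2 (cap 12, load 10): #1, #4 — cost 5×7 + 5×6 = 65
  Shipping 104, fixed 114 → total 218.
  Any other capacity-feasible assignment to {H1, H2} ships for at least 104.
Compare {H1, H2, H3}: its best feasible assignment gives total 238.
Every other set of open sites that can feasibly serve all demand totals ≥ 238 even under its best assignment. Minimum: 218.

218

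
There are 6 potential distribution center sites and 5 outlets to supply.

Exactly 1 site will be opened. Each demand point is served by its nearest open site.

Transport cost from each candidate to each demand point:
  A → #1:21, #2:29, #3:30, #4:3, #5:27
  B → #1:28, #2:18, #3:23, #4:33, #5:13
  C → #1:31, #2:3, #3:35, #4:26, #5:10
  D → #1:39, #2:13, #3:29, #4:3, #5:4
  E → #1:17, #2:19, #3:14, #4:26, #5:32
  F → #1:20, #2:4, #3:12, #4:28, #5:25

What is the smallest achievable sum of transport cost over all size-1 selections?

Open {D}.
  #1→D 39, #2→D 13, #3→D 29, #4→D 3, #5→D 4  ⇒ total 88.
Compare {F}: total 89.
Compare {C}: total 105.
No size-1 selection does better; minimum is 88.

88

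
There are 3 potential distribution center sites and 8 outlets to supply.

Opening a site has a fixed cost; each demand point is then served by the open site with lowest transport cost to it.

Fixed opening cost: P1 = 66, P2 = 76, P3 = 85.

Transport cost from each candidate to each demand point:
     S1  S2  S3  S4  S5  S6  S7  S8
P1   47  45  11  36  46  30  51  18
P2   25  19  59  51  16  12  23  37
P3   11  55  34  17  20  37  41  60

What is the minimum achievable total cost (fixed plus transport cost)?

302

Open {P1, P2}: assign each demand point to its cheapest open site.
  S1→P2 25, S2→P2 19, S3→P1 11, S4→P1 36, S5→P2 16, S6→P2 12, S7→P2 23, S8→P1 18
  transport cost 160, fixed 142 → total 302.
Compare {P2}: transport cost 242 + fixed 76 = 318.
Compare {P2, P3}: transport cost 169 + fixed 161 = 330.
Compare {P1, P3}: transport cost 193 + fixed 151 = 344.
All other subsets cost ≥ 318. Minimum total cost: 302.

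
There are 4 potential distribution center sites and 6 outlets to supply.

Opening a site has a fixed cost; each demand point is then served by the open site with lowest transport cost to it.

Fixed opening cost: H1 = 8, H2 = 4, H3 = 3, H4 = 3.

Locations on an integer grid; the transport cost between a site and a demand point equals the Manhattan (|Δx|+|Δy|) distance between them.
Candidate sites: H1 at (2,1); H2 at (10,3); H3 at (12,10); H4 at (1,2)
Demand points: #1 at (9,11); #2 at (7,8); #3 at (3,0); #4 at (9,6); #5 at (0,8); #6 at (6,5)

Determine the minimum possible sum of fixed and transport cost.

Open {H2, H3, H4}: assign each demand point to its cheapest open site.
  #1→H3 4, #2→H3 7, #3→H4 4, #4→H2 4, #5→H4 7, #6→H2 6
  transport cost 32, fixed 10 → total 42.
Compare {H3, H4}: transport cost 37 + fixed 6 = 43.
Compare {H2, H4}: transport cost 38 + fixed 7 = 45.
Compare {H1, H2, H3}: transport cost 32 + fixed 15 = 47.
All other subsets cost ≥ 43. Minimum total cost: 42.

42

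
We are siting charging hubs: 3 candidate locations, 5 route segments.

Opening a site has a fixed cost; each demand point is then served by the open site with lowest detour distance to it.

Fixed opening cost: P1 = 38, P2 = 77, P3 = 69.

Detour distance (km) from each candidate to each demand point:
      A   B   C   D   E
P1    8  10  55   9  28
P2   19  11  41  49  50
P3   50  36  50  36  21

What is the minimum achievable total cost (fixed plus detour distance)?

Open {P1}: assign each demand point to its cheapest open site.
  A→P1 8, B→P1 10, C→P1 55, D→P1 9, E→P1 28
  detour distance 110, fixed 38 → total 148.
Compare {P1, P3}: detour distance 98 + fixed 107 = 205.
Compare {P1, P2}: detour distance 96 + fixed 115 = 211.
Compare {P2}: detour distance 170 + fixed 77 = 247.
All other subsets cost ≥ 205. Minimum total cost: 148.

148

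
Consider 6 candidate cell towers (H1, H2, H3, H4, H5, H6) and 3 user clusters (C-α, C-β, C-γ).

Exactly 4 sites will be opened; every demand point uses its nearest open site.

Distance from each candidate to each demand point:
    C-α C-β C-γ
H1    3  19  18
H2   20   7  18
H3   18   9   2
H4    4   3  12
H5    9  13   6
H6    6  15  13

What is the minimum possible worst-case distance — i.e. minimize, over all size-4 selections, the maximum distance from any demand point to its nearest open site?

Open {H1, H2, H3, H4}.
  Farthest demand point is C-α at distance 3 (to H1); all others are ≤ 3.
With {H1, H3, H4, H5} the worst case is 3.
With {H1, H3, H4, H6} the worst case is 3.
No size-4 selection achieves below 3.

3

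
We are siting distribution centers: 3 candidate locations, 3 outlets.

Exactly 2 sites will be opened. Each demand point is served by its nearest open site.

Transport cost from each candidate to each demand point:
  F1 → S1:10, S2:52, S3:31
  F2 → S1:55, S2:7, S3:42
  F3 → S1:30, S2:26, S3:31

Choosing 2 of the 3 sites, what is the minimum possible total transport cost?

48

Open {F1, F2}.
  S1→F1 10, S2→F2 7, S3→F1 31  ⇒ total 48.
Compare {F1, F3}: total 67.
Compare {F2, F3}: total 68.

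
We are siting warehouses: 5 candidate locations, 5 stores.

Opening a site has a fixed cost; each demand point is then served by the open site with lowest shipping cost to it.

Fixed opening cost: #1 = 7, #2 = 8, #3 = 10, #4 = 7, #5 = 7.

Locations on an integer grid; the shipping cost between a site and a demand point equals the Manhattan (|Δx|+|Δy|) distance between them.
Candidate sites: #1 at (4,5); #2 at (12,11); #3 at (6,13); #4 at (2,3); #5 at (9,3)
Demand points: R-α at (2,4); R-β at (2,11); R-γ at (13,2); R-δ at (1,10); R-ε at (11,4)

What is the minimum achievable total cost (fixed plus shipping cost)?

39

Open {#4, #5}: assign each demand point to its cheapest open site.
  R-α→#4 1, R-β→#4 8, R-γ→#5 5, R-δ→#4 8, R-ε→#5 3
  shipping cost 25, fixed 14 → total 39.
Compare {#1, #5}: shipping cost 27 + fixed 14 = 41.
Compare {#1}: shipping cost 39 + fixed 7 = 46.
Compare {#4}: shipping cost 39 + fixed 7 = 46.
All other subsets cost ≥ 41. Minimum total cost: 39.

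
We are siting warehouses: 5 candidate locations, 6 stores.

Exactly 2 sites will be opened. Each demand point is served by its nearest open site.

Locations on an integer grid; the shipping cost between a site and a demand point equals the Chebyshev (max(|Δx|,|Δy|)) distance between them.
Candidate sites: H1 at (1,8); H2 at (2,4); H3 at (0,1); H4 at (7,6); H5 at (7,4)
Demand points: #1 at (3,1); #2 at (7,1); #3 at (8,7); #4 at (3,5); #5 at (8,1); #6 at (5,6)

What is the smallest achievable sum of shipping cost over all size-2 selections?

15

Open {H2, H5}.
  #1→H2 3, #2→H5 3, #3→H5 3, #4→H2 1, #5→H5 3, #6→H5 2  ⇒ total 15.
Compare {H2, H4}: total 17.
Compare {H4, H5}: total 17.
No size-2 selection does better; minimum is 15.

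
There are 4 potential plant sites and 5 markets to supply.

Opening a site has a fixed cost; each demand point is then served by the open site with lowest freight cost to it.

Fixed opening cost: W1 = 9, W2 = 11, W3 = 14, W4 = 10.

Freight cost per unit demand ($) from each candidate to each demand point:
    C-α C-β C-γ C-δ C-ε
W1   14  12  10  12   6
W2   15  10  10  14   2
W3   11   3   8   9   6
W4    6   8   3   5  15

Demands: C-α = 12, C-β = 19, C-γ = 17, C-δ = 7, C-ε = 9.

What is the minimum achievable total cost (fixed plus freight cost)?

Open {W2, W3, W4}: assign each demand point to its cheapest open site.
  C-α→W4 12×6=72, C-β→W3 19×3=57, C-γ→W4 17×3=51, C-δ→W4 7×5=35, C-ε→W2 9×2=18
  freight cost 233, fixed 35 → total 268.
Compare {W1, W2, W3, W4}: freight cost 233 + fixed 44 = 277.
Compare {W3, W4}: freight cost 269 + fixed 24 = 293.
Compare {W1, W3, W4}: freight cost 269 + fixed 33 = 302.
All other subsets cost ≥ 277. Minimum total cost: 268.

268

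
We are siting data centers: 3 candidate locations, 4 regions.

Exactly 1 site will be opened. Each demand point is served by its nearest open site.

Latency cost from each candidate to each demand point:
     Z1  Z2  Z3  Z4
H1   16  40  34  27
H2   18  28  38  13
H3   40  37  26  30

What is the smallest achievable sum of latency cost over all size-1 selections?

97

Open {H2}.
  Z1→H2 18, Z2→H2 28, Z3→H2 38, Z4→H2 13  ⇒ total 97.
Compare {H1}: total 117.
Compare {H3}: total 133.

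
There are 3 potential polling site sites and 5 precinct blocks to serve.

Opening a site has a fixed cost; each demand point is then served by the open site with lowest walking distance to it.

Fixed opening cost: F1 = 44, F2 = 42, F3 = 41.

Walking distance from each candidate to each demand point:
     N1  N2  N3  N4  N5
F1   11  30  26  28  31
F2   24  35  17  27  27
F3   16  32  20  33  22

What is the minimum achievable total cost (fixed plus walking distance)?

164

Open {F3}: assign each demand point to its cheapest open site.
  N1→F3 16, N2→F3 32, N3→F3 20, N4→F3 33, N5→F3 22
  walking distance 123, fixed 41 → total 164.
Compare {F1}: walking distance 126 + fixed 44 = 170.
Compare {F2}: walking distance 130 + fixed 42 = 172.
Compare {F1, F3}: walking distance 111 + fixed 85 = 196.
All other subsets cost ≥ 170. Minimum total cost: 164.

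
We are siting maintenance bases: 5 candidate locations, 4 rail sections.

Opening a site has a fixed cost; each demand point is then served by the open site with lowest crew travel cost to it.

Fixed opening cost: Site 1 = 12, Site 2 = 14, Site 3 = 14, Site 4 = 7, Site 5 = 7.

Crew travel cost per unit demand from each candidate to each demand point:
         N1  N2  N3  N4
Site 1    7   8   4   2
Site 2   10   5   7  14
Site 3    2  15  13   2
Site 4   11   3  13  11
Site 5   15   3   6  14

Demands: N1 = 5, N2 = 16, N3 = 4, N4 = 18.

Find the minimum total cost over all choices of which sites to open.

139

Open {Site 3, Site 5}: assign each demand point to its cheapest open site.
  N1→Site 3 5×2=10, N2→Site 5 16×3=48, N3→Site 5 4×6=24, N4→Site 3 18×2=36
  crew travel cost 118, fixed 21 → total 139.
Compare {Site 1, Site 3, Site 4}: crew travel cost 110 + fixed 33 = 143.
Compare {Site 1, Site 3, Site 5}: crew travel cost 110 + fixed 33 = 143.
Compare {Site 3, Site 4, Site 5}: crew travel cost 118 + fixed 28 = 146.
All other subsets cost ≥ 143. Minimum total cost: 139.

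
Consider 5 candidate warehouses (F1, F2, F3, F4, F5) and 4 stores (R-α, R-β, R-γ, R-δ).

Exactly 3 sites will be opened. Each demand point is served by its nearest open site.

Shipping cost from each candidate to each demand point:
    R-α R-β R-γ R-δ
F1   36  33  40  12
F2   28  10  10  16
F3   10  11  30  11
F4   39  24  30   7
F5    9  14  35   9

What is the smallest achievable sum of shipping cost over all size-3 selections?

36

Open {F2, F4, F5}.
  R-α→F5 9, R-β→F2 10, R-γ→F2 10, R-δ→F4 7  ⇒ total 36.
Compare {F2, F3, F4}: total 37.
Compare {F1, F2, F5}: total 38.
No size-3 selection does better; minimum is 36.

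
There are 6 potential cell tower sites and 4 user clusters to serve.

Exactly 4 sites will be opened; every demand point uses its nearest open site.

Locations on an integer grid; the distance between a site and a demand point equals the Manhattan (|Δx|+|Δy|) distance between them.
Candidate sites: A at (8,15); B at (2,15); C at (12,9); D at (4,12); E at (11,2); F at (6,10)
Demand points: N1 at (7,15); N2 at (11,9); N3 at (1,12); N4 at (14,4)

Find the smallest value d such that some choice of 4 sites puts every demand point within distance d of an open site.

Open {A, B, C, E}.
  Farthest demand point is N4 at distance 5 (to E); all others are ≤ 5.
With {A, C, D, E} the worst case is 5.
With {B, C, D, E} the worst case is 5.
No size-4 selection achieves below 5.

5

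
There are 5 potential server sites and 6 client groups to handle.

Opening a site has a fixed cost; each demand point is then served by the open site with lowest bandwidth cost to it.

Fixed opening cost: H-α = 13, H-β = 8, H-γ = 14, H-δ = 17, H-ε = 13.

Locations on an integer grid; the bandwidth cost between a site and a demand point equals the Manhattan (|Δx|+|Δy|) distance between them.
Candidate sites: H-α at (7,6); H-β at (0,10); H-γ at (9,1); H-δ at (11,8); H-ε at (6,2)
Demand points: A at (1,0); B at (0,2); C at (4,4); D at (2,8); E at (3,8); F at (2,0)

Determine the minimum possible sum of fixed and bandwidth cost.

53

Open {H-β, H-ε}: assign each demand point to its cheapest open site.
  A→H-ε 7, B→H-ε 6, C→H-ε 4, D→H-β 4, E→H-β 5, F→H-ε 6
  bandwidth cost 32, fixed 21 → total 53.
Compare {H-ε}: bandwidth cost 42 + fixed 13 = 55.
Compare {H-β}: bandwidth cost 50 + fixed 8 = 58.
Compare {H-α, H-ε}: bandwidth cost 36 + fixed 26 = 62.
All other subsets cost ≥ 55. Minimum total cost: 53.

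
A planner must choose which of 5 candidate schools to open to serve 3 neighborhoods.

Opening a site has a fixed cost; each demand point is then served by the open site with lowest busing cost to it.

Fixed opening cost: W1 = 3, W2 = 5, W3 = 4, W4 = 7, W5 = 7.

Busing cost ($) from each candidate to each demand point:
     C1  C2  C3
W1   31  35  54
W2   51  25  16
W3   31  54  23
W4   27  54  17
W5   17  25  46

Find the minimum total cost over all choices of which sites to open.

Open {W2, W5}: assign each demand point to its cheapest open site.
  C1→W5 17, C2→W2 25, C3→W2 16
  busing cost 58, fixed 12 → total 70.
Compare {W4, W5}: busing cost 59 + fixed 14 = 73.
Compare {W1, W2, W5}: busing cost 58 + fixed 15 = 73.
Compare {W2, W3, W5}: busing cost 58 + fixed 16 = 74.
All other subsets cost ≥ 73. Minimum total cost: 70.

70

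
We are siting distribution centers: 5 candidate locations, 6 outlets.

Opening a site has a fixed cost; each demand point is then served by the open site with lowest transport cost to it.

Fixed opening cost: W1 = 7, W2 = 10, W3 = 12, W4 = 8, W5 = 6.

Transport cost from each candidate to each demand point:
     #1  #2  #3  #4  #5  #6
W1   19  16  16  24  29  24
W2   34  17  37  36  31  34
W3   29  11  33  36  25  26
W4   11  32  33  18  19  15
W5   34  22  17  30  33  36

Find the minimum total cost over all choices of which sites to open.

110

Open {W1, W4}: assign each demand point to its cheapest open site.
  #1→W4 11, #2→W1 16, #3→W1 16, #4→W4 18, #5→W4 19, #6→W4 15
  transport cost 95, fixed 15 → total 110.
Compare {W4, W5}: transport cost 102 + fixed 14 = 116.
Compare {W1, W4, W5}: transport cost 95 + fixed 21 = 116.
Compare {W1, W3, W4}: transport cost 90 + fixed 27 = 117.
All other subsets cost ≥ 116. Minimum total cost: 110.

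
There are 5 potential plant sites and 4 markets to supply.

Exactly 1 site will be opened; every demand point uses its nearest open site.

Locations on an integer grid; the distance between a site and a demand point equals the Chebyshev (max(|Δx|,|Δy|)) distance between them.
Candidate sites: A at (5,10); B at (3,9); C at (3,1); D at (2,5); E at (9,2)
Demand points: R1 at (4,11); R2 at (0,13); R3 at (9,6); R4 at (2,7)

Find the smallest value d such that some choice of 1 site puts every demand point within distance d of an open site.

5

Open {A}.
  Farthest demand point is R2 at distance 5 (to A); all others are ≤ 5.
With {B} the worst case is 6.
With {D} the worst case is 8.
No size-1 selection achieves below 5.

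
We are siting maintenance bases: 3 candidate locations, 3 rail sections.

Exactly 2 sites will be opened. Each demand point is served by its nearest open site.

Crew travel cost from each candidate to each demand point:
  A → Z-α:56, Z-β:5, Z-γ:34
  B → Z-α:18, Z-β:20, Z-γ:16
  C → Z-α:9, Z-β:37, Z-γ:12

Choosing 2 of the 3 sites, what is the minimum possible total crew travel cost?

Open {A, C}.
  Z-α→C 9, Z-β→A 5, Z-γ→C 12  ⇒ total 26.
Compare {A, B}: total 39.
Compare {B, C}: total 41.

26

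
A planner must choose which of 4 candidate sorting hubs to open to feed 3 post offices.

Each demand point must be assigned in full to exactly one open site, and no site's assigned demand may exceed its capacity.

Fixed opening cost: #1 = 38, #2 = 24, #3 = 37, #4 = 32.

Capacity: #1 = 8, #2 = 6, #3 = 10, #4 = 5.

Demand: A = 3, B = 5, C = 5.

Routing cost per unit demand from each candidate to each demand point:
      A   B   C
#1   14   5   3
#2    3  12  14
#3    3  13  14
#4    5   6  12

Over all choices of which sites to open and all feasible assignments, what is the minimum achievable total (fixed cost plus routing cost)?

148

Open {#1, #2, #4}; cheapest assignment that respects the capacities:
  #1 (cap 8, load 5): C — cost 5×3 = 15
  #2 (cap 6, load 3): A — cost 3×3 = 9
  #4 (cap 5, load 5): B — cost 5×6 = 30
  Shipping 54, fixed 94 → total 148.
  Any other capacity-feasible assignment to {#1, #2, #4} ships for at least 54.
Compare {#1, #4}: its best feasible assignment gives total 157.
Compare {#1, #3, #4}: its best feasible assignment gives total 161.
Every other set of open sites that can feasibly serve all demand totals ≥ 157 even under its best assignment. Minimum: 148.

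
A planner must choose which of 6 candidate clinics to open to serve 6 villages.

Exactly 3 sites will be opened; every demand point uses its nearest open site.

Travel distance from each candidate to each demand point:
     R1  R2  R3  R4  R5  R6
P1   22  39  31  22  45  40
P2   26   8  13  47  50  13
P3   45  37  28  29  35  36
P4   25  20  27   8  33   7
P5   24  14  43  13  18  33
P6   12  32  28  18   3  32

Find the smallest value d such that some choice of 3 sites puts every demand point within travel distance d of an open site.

13

Open {P2, P4, P6}.
  Farthest demand point is R3 at travel distance 13 (to P2); all others are ≤ 13.
With {P2, P5, P6} the worst case is 13.
With {P1, P2, P6} the worst case is 18.
No size-3 selection achieves below 13.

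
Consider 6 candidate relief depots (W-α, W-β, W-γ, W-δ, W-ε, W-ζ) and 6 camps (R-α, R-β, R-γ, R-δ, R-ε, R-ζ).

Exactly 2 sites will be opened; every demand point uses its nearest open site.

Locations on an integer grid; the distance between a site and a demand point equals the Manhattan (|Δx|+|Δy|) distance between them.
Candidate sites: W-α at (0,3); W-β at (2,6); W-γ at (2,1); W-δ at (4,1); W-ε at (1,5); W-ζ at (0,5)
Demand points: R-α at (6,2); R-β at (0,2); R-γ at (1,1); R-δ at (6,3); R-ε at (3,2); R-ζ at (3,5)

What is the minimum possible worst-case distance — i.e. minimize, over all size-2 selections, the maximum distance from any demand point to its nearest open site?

Open {W-δ, W-ε}.
  Farthest demand point is R-β at distance 4 (to W-ε); all others are ≤ 4.
With {W-δ, W-ζ} the worst case is 4.
With {W-α, W-δ} the worst case is 5.
No size-2 selection achieves below 4.

4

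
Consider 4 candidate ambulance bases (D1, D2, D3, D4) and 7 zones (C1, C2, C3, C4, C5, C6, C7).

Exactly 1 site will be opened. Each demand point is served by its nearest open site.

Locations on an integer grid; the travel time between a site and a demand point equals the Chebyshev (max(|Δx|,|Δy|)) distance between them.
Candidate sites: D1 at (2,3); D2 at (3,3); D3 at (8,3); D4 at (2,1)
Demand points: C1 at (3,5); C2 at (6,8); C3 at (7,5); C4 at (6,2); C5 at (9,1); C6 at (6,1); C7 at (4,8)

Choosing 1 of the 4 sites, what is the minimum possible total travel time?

23

Open {D3}.
  C1→D3 5, C2→D3 5, C3→D3 2, C4→D3 2, C5→D3 2, C6→D3 2, C7→D3 5  ⇒ total 23.
Compare {D2}: total 28.
Compare {D1}: total 32.
No size-1 selection does better; minimum is 23.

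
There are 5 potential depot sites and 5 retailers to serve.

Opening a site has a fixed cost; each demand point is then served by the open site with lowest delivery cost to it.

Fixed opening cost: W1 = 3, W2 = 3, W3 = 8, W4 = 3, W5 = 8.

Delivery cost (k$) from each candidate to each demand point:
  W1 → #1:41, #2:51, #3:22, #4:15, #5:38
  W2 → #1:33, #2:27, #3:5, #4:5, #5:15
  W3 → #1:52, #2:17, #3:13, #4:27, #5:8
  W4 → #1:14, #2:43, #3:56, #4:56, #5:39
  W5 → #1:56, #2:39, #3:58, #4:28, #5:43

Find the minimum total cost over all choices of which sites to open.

Open {W2, W3, W4}: assign each demand point to its cheapest open site.
  #1→W4 14, #2→W3 17, #3→W2 5, #4→W2 5, #5→W3 8
  delivery cost 49, fixed 14 → total 63.
Compare {W1, W2, W3, W4}: delivery cost 49 + fixed 17 = 66.
Compare {W2, W3, W4, W5}: delivery cost 49 + fixed 22 = 71.
Compare {W2, W4}: delivery cost 66 + fixed 6 = 72.
All other subsets cost ≥ 66. Minimum total cost: 63.

63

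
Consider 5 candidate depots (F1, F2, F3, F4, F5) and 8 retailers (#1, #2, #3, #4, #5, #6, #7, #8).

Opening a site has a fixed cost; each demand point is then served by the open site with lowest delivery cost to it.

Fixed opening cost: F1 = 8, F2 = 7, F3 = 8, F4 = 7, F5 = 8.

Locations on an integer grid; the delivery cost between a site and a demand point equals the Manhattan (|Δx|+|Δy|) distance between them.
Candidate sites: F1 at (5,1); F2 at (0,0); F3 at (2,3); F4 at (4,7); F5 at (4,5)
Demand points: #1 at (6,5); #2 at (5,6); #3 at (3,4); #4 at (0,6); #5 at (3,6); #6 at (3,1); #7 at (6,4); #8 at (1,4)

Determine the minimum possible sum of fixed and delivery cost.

33

Open {F5}: assign each demand point to its cheapest open site.
  #1→F5 2, #2→F5 2, #3→F5 2, #4→F5 5, #5→F5 2, #6→F5 5, #7→F5 3, #8→F5 4
  delivery cost 25, fixed 8 → total 33.
Compare {F3, F5}: delivery cost 21 + fixed 16 = 37.
Compare {F1, F5}: delivery cost 22 + fixed 16 = 38.
Compare {F2, F5}: delivery cost 24 + fixed 15 = 39.
All other subsets cost ≥ 37. Minimum total cost: 33.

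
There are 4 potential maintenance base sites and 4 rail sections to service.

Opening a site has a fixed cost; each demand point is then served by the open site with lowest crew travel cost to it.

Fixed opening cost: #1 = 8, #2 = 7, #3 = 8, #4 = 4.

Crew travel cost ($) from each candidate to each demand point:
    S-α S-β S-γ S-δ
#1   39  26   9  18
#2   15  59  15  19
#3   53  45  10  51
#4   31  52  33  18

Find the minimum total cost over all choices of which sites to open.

Open {#1, #2}: assign each demand point to its cheapest open site.
  S-α→#2 15, S-β→#1 26, S-γ→#1 9, S-δ→#1 18
  crew travel cost 68, fixed 15 → total 83.
Compare {#1, #2, #4}: crew travel cost 68 + fixed 19 = 87.
Compare {#1, #2, #3}: crew travel cost 68 + fixed 23 = 91.
Compare {#1, #2, #3, #4}: crew travel cost 68 + fixed 27 = 95.
All other subsets cost ≥ 87. Minimum total cost: 83.

83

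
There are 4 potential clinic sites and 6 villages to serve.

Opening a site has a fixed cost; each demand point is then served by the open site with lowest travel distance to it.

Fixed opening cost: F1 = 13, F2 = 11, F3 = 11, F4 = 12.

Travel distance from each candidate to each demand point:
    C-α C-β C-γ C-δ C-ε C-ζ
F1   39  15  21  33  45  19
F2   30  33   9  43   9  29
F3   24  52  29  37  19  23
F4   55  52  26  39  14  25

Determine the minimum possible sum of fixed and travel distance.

Open {F1, F2}: assign each demand point to its cheapest open site.
  C-α→F2 30, C-β→F1 15, C-γ→F2 9, C-δ→F1 33, C-ε→F2 9, C-ζ→F1 19
  travel distance 115, fixed 24 → total 139.
Compare {F1, F2, F3}: travel distance 109 + fixed 35 = 144.
Compare {F1, F2, F4}: travel distance 115 + fixed 36 = 151.
Compare {F1, F3}: travel distance 131 + fixed 24 = 155.
All other subsets cost ≥ 144. Minimum total cost: 139.

139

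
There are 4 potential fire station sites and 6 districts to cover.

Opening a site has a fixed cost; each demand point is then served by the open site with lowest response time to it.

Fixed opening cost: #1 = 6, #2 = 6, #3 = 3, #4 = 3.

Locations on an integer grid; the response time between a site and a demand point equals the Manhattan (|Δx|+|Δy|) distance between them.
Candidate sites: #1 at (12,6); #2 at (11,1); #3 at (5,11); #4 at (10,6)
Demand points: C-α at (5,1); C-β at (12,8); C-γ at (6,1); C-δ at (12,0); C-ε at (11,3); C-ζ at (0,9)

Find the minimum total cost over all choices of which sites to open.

38

Open {#2, #3, #4}: assign each demand point to its cheapest open site.
  C-α→#2 6, C-β→#4 4, C-γ→#2 5, C-δ→#2 2, C-ε→#2 2, C-ζ→#3 7
  response time 26, fixed 12 → total 38.
Compare {#2, #3}: response time 30 + fixed 9 = 39.
Compare {#1, #2, #3}: response time 24 + fixed 15 = 39.
Compare {#2, #4}: response time 32 + fixed 9 = 41.
All other subsets cost ≥ 39. Minimum total cost: 38.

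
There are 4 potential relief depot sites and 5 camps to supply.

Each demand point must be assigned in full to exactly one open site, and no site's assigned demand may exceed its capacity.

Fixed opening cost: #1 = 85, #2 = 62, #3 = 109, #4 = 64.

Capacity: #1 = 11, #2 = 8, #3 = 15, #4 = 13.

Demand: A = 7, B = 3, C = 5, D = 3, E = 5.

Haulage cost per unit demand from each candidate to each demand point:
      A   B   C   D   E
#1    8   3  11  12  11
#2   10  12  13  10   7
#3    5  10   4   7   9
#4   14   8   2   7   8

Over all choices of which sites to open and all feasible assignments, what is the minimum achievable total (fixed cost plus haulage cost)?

285

Open {#1, #4}; cheapest assignment that respects the capacities:
  #1 (cap 11, load 10): A, B — cost 7×8 + 3×3 = 65
  #4 (cap 13, load 13): C, D, E — cost 5×2 + 3×7 + 5×8 = 71
  Shipping 136, fixed 149 → total 285.
  Any other capacity-feasible assignment to {#1, #4} ships for at least 136.
Compare {#3, #4}: its best feasible assignment gives total 303.
Compare {#2, #3}: its best feasible assignment gives total 318.
Every other set of open sites that can feasibly serve all demand totals ≥ 303 even under its best assignment. Minimum: 285.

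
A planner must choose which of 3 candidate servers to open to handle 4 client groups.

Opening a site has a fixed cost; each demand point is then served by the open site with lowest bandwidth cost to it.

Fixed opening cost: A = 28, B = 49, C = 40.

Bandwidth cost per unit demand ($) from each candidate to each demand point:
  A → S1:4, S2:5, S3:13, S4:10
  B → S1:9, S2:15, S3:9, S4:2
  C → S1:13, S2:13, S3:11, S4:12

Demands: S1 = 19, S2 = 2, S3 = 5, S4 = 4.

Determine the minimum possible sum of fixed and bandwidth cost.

216

Open {A, B}: assign each demand point to its cheapest open site.
  S1→A 19×4=76, S2→A 2×5=10, S3→B 5×9=45, S4→B 4×2=8
  bandwidth cost 139, fixed 77 → total 216.
Compare {A}: bandwidth cost 191 + fixed 28 = 219.
Compare {A, C}: bandwidth cost 181 + fixed 68 = 249.
Compare {A, B, C}: bandwidth cost 139 + fixed 117 = 256.
All other subsets cost ≥ 219. Minimum total cost: 216.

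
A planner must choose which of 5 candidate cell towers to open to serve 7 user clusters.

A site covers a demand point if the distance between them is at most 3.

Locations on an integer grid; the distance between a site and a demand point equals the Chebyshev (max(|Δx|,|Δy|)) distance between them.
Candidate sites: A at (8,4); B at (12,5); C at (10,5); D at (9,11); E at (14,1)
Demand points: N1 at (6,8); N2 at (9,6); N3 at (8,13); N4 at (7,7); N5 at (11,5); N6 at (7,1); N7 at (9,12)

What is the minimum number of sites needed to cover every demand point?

2

Coverage sets (demand points within 3 of each site):
  A: {N2, N4, N5, N6}
  B: {N2, N5}
  C: {N2, N4, N5}
  D: {N1, N3, N7}
  E: {}
No single site covers all 7 demand points.
But {A, D} covers everything, so the minimum is 2.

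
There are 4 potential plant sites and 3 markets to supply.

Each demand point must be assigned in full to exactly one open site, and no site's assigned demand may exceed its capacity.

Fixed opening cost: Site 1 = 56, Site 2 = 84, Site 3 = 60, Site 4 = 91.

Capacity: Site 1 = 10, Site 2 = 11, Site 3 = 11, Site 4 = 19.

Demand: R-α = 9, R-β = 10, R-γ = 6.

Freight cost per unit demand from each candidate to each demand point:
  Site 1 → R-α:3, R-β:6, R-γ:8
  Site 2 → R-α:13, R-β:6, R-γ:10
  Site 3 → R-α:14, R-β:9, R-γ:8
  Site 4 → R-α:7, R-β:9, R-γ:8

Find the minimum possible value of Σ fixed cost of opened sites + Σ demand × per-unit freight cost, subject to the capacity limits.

Open {Site 1, Site 4}; cheapest assignment that respects the capacities:
  Site 1 (cap 10, load 9): R-α — cost 9×3 = 27
  Site 4 (cap 19, load 16): R-β, R-γ — cost 10×9 + 6×8 = 138
  Shipping 165, fixed 147 → total 312.
  Any other capacity-feasible assignment to {Site 1, Site 4} ships for at least 165.
Compare {Site 1, Site 2, Site 3}: its best feasible assignment gives total 335.
Compare {Site 2, Site 4}: its best feasible assignment gives total 346.
Every other set of open sites that can feasibly serve all demand totals ≥ 335 even under its best assignment. Minimum: 312.

312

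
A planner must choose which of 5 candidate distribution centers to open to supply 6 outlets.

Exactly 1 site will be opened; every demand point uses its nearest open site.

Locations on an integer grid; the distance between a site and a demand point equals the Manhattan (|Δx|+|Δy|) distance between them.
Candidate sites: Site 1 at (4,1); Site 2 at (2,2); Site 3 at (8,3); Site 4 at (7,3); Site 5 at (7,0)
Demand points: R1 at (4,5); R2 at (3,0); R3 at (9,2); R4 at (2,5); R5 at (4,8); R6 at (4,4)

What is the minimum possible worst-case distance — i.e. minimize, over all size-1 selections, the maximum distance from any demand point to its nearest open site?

Open {Site 1}.
  Farthest demand point is R5 at distance 7 (to Site 1); all others are ≤ 7.
With {Site 2} the worst case is 8.
With {Site 4} the worst case is 8.
No size-1 selection achieves below 7.

7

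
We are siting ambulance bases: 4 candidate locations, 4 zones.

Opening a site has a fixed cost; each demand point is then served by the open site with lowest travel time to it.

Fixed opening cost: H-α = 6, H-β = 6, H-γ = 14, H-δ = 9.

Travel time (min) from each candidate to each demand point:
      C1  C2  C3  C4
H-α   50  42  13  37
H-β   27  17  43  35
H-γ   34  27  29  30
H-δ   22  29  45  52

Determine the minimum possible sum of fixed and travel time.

Open {H-α, H-β}: assign each demand point to its cheapest open site.
  C1→H-β 27, C2→H-β 17, C3→H-α 13, C4→H-β 35
  travel time 92, fixed 12 → total 104.
Compare {H-α, H-β, H-δ}: travel time 87 + fixed 21 = 108.
Compare {H-α, H-β, H-γ}: travel time 87 + fixed 26 = 113.
Compare {H-α, H-δ}: travel time 101 + fixed 15 = 116.
All other subsets cost ≥ 108. Minimum total cost: 104.

104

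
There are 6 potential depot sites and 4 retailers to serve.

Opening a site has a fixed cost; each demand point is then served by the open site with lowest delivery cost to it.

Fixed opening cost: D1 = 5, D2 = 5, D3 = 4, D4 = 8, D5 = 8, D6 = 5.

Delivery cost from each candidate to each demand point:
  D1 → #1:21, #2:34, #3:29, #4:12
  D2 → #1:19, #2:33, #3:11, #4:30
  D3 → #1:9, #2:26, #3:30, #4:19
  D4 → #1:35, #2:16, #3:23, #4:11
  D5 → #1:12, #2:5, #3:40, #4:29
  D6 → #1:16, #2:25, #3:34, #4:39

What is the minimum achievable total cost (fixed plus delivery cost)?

58

Open {D1, D2, D5}: assign each demand point to its cheapest open site.
  #1→D5 12, #2→D5 5, #3→D2 11, #4→D1 12
  delivery cost 40, fixed 18 → total 58.
Compare {D1, D2, D3, D5}: delivery cost 37 + fixed 22 = 59.
Compare {D2, D4, D5}: delivery cost 39 + fixed 21 = 60.
Compare {D2, D3, D5}: delivery cost 44 + fixed 17 = 61.
All other subsets cost ≥ 59. Minimum total cost: 58.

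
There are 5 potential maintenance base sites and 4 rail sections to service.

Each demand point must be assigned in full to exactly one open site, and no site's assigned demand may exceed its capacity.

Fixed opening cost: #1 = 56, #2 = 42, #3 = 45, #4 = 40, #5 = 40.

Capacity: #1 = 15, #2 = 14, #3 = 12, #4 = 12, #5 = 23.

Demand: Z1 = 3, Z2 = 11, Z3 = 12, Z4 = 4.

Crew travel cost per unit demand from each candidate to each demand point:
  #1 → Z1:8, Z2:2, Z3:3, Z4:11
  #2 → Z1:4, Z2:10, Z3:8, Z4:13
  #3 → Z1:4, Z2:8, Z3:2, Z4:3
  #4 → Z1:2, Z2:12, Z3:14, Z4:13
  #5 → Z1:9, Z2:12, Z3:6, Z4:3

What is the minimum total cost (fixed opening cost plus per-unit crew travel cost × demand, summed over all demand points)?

Open {#1, #3, #5}; cheapest assignment that respects the capacities:
  #1 (cap 15, load 14): Z1, Z2 — cost 3×8 + 11×2 = 46
  #3 (cap 12, load 12): Z3 — cost 12×2 = 24
  #5 (cap 23, load 4): Z4 — cost 4×3 = 12
  Shipping 82, fixed 141 → total 223.
  Any other capacity-feasible assignment to {#1, #3, #5} ships for at least 82.
Compare {#1, #5}: its best feasible assignment gives total 226.
Compare {#1, #3, #4}: its best feasible assignment gives total 237.
Every other set of open sites that can feasibly serve all demand totals ≥ 226 even under its best assignment. Minimum: 223.

223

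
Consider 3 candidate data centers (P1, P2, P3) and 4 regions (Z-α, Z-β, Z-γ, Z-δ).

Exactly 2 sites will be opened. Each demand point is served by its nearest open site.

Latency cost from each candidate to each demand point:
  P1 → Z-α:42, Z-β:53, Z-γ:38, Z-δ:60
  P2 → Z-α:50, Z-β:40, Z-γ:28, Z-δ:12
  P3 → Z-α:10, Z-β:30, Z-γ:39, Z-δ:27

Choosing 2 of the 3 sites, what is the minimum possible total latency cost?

Open {P2, P3}.
  Z-α→P3 10, Z-β→P3 30, Z-γ→P2 28, Z-δ→P2 12  ⇒ total 80.
Compare {P1, P3}: total 105.
Compare {P1, P2}: total 122.

80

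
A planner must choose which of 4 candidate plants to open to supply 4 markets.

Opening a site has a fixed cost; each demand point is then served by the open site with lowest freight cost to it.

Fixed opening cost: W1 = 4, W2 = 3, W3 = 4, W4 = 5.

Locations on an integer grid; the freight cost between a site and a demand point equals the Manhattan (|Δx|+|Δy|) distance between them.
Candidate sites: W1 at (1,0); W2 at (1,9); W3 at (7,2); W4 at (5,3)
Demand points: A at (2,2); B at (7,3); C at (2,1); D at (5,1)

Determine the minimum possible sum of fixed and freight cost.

17

Open {W1, W3}: assign each demand point to its cheapest open site.
  A→W1 3, B→W3 1, C→W1 2, D→W3 3
  freight cost 9, fixed 8 → total 17.
Compare {W4}: freight cost 13 + fixed 5 = 18.
Compare {W1, W4}: freight cost 9 + fixed 9 = 18.
Compare {W3}: freight cost 15 + fixed 4 = 19.
All other subsets cost ≥ 18. Minimum total cost: 17.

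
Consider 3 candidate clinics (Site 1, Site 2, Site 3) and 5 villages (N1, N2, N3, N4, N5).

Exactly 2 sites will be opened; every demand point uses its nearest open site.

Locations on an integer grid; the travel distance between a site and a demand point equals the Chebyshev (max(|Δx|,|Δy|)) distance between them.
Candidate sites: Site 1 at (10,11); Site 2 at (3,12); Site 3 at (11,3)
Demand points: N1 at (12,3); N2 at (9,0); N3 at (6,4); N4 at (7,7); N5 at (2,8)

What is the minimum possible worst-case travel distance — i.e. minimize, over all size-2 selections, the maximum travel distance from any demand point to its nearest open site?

5

Open {Site 2, Site 3}.
  Farthest demand point is N3 at travel distance 5 (to Site 3); all others are ≤ 5.
With {Site 1, Site 3} the worst case is 8.
With {Site 1, Site 2} the worst case is 11.
No size-2 selection achieves below 5.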